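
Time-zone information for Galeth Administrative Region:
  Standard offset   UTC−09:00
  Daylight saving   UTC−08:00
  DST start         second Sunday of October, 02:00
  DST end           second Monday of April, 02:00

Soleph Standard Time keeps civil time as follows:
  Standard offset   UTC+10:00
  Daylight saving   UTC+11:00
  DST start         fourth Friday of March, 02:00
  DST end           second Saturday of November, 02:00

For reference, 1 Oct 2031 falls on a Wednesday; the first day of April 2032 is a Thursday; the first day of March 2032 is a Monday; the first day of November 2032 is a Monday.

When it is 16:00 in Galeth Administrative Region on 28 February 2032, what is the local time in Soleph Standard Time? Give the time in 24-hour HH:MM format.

10:00

1 October 2031 is a Wednesday, so the first Sunday is October 5 and the second is October 12.
1 April 2032 is a Thursday, so the first Monday is April 5 and the second is April 12.
Daylight saving runs 12 October 2031 – 12 April 2032; 28 February 2032 is inside that window, so Galeth Administrative Region is at UTC−08:00.
16:00 Galeth Administrative Region + 8h = 00:00 UTC (rolling into the next day, 29 February 2032).
1 March 2032 is a Monday, so the first Friday is March 5 and the fourth is March 26.
1 November 2032 is a Monday, so the first Saturday is November 6 and the second is November 13.
At the standard offset (UTC+10:00), 00:00 UTC + 10h = 10:00 Soleph Standard Time standard time.
The standard-time date in Soleph Standard Time, 29 February 2032, is outside the daylight-saving period (26 March – 13 November), so Soleph Standard Time is on standard time, UTC+10:00.
00:00 UTC + 10h = 10:00 Soleph Standard Time.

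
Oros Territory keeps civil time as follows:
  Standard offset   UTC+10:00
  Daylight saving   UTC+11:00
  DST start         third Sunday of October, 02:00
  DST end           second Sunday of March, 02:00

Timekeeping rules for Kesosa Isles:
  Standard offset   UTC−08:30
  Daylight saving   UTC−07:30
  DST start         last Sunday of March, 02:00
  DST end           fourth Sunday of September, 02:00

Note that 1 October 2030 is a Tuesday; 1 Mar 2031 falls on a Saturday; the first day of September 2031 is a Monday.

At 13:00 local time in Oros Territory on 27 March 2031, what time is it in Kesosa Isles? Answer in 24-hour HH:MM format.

1 October 2030 is a Tuesday, so the first Sunday is October 6 and the third is October 20.
1 March 2031 is a Saturday, so the first Sunday is March 2 and the second is March 9.
Daylight saving runs 20 October 2030 – 9 March 2031; 27 March 2031 is outside that window, so Oros Territory is on standard time at UTC+10:00.
13:00 Oros Territory − 10h = 03:00 UTC.
1 March 2031 is a Saturday, so Sundays fall on 2, 9, 16, 23, 30; the last is March 30.
1 September 2031 is a Monday, so the first Sunday is September 7 and the fourth is September 28.
At the standard offset (UTC−08:30), 03:00 UTC − 8h30m = 18:30 Kesosa Isles standard time (rolling into the previous day, 26 March 2031).
The standard-time date in Kesosa Isles, 26 March 2031, is outside the daylight-saving period (30 March – 28 September), so Kesosa Isles is on standard time, UTC−08:30.
03:00 UTC − 8h30m = 18:30 Kesosa Isles (rolling into the previous day, 26 March 2031).

18:30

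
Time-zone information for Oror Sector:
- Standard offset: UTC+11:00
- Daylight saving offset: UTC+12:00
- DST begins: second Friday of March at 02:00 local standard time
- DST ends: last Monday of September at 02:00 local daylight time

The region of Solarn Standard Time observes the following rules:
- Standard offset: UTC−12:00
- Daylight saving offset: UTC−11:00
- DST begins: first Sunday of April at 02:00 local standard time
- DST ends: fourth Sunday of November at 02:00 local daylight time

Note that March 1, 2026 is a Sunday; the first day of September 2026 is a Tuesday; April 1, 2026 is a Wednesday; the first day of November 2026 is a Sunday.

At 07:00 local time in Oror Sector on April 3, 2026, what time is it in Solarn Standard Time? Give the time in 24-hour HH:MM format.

07:00

1 March 2026 is a Sunday, so the first Friday is March 6 and the second is March 13.
1 September 2026 is a Tuesday, so Mondays fall on 7, 14, 21, 28; the last is September 28.
April 3, 2026 falls between 13 March and 28 September, so daylight saving is in effect and Oror Sector is at UTC+12:00.
07:00 Oror Sector − 12h = 19:00 UTC (rolling into the previous day, 2 April 2026).
1 April 2026 is a Wednesday, so the first Sunday is April 5.
1 November 2026 is a Sunday, so the first Sunday is November 1 and the fourth is November 22.
At the standard offset (UTC−12:00), 19:00 UTC − 12h = 07:00 Solarn Standard Time standard time.
Daylight saving runs 5 April – 22 November; the standard-time date in Solarn Standard Time, April 2, 2026, is outside that window, so Solarn Standard Time is on standard time at UTC−12:00.
19:00 UTC − 12h = 07:00 Solarn Standard Time.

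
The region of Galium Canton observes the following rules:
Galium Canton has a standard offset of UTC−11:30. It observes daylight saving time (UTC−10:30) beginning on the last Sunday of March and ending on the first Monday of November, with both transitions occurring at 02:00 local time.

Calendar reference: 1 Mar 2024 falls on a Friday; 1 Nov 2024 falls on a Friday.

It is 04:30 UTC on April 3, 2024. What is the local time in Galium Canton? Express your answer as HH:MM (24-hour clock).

18:00

1 March 2024 is a Friday, so Sundays fall on 3, 10, 17, 24, 31; the last is March 31.
1 November 2024 is a Friday, so the first Monday is November 4.
At the standard offset (UTC−11:30), 04:30 UTC − 11h30m = 17:00 Galium Canton standard time (rolling into the previous day, 2 April 2024).
The standard-time date in Galium Canton, April 2, 2024, falls between 31 March and 4 November, so daylight saving is in effect and Galium Canton is at UTC−10:30.
04:30 UTC − 10h30m = 18:00 local (rolling into the previous day, 2 April 2024).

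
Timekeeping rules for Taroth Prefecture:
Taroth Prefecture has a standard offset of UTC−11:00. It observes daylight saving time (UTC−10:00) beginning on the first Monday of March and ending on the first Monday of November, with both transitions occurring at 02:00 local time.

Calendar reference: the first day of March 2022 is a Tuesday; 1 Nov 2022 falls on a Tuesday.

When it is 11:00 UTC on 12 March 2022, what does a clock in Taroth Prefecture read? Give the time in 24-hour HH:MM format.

01:00

1 March 2022 is a Tuesday, so the first Monday is March 7.
1 November 2022 is a Tuesday, so the first Monday is November 7.
At the standard offset (UTC−11:00), 11:00 UTC − 11h = 00:00 Taroth Prefecture standard time.
Daylight saving runs 7 March – 7 November; the standard-time date in Taroth Prefecture, 12 March 2022, is inside that window, so Taroth Prefecture is at UTC−10:00.
11:00 UTC − 10h = 01:00 local.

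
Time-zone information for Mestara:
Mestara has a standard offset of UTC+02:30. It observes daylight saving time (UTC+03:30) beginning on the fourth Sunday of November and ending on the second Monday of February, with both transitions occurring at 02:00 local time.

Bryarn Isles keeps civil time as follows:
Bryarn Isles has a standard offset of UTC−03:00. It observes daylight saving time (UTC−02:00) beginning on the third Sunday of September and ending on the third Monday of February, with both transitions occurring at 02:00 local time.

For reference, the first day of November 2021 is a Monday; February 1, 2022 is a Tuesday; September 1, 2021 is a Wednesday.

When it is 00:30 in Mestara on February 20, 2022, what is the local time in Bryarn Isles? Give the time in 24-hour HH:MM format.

20:00

1 November 2021 is a Monday, so the first Sunday is November 7 and the fourth is November 28.
1 February 2022 is a Tuesday, so the first Monday is February 7 and the second is February 14.
Daylight saving runs 28 November 2021 – 14 February 2022; February 20, 2022 is outside that window, so Mestara is on standard time at UTC+02:30.
00:30 Mestara − 2h30m = 22:00 UTC (rolling into the previous day, 19 February 2022).
1 September 2021 is a Wednesday, so the first Sunday is September 5 and the third is September 19.
1 February 2022 is a Tuesday, so the first Monday is February 7 and the third is February 21.
At the standard offset (UTC−03:00), 22:00 UTC − 3h = 19:00 Bryarn Isles standard time.
The standard-time date in Bryarn Isles, February 19, 2022, falls between 19 September 2021 and 21 February 2022, so daylight saving is in effect and Bryarn Isles is at UTC−02:00.
22:00 UTC − 2h = 20:00 Bryarn Isles.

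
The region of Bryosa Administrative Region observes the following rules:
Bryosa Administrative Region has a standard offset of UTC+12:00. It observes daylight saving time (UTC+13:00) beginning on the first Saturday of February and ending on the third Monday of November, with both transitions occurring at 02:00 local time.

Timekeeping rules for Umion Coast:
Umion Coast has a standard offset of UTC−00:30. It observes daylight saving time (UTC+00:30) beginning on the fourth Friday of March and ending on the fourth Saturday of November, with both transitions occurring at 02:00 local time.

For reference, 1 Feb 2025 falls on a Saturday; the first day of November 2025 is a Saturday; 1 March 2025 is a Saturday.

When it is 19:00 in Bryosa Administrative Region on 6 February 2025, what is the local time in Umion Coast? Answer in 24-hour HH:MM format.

1 February 2025 is a Saturday, so the first Saturday is February 1.
1 November 2025 is a Saturday, so the first Monday is November 3 and the third is November 17.
Daylight saving runs 1 February – 17 November; 6 February 2025 is inside that window, so Bryosa Administrative Region is at UTC+13:00.
19:00 Bryosa Administrative Region − 13h = 06:00 UTC.
1 March 2025 is a Saturday, so the first Friday is March 7 and the fourth is March 28.
1 November 2025 is a Saturday, so the first Saturday is November 1 and the fourth is November 22.
At the standard offset (UTC−00:30), 06:00 UTC − 0h30m = 05:30 Umion Coast standard time.
The standard-time date in Umion Coast, 6 February 2025, does not fall between 28 March and 22 November, so daylight saving is not in effect and Umion Coast is at UTC−00:30.
06:00 UTC − 0h30m = 05:30 Umion Coast.

05:30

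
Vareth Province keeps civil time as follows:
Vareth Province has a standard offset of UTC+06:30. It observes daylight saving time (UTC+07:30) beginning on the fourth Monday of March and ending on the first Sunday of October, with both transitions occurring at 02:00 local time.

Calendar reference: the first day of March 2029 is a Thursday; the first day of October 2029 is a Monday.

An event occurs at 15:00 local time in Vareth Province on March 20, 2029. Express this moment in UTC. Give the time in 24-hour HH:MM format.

1 March 2029 is a Thursday, so the first Monday is March 5 and the fourth is March 26.
1 October 2029 is a Monday, so the first Sunday is October 7.
March 20, 2029 is outside the daylight-saving period (26 March – 7 October), so Vareth Province is on standard time, UTC+06:30.
15:00 local − 6h30m = 08:30 UTC.

08:30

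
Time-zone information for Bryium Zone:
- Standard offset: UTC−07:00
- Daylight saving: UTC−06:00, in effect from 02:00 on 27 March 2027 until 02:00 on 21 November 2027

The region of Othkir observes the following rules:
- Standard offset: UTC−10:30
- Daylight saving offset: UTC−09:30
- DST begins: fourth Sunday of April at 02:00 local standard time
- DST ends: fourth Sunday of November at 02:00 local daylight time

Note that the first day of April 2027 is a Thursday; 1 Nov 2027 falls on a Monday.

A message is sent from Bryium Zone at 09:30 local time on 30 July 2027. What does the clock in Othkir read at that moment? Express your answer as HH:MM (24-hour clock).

30 July 2027 falls between 27 March and 21 November, so daylight saving is in effect and Bryium Zone is at UTC−06:00.
09:30 Bryium Zone + 6h = 15:30 UTC.
1 April 2027 is a Thursday, so the first Sunday is April 4 and the fourth is April 25.
1 November 2027 is a Monday, so the first Sunday is November 7 and the fourth is November 28.
At the standard offset (UTC−10:30), 15:30 UTC − 10h30m = 05:00 Othkir standard time.
Daylight saving runs 25 April – 28 November; the standard-time date in Othkir, 30 July 2027, is inside that window, so Othkir is at UTC−09:30.
15:30 UTC − 9h30m = 06:00 Othkir.

06:00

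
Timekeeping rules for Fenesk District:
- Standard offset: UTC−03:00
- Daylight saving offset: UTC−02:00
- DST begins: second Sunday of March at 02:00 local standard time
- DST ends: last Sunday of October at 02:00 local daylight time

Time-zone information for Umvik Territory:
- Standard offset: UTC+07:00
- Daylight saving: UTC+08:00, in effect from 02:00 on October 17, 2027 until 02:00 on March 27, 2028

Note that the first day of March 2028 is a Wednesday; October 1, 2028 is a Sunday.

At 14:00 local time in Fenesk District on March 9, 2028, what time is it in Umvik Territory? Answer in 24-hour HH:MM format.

01:00

1 March 2028 is a Wednesday, so the first Sunday is March 5 and the second is March 12.
1 October 2028 is a Sunday, so Sundays fall on 1, 8, 15, 22, 29; the last is October 29.
March 9, 2028 does not fall between 12 March and 29 October, so daylight saving is not in effect and Fenesk District is at UTC−03:00.
14:00 Fenesk District + 3h = 17:00 UTC.
At the standard offset (UTC+07:00), 17:00 UTC + 7h = 00:00 Umvik Territory standard time (rolling into the next day, 10 March 2028).
The standard-time date in Umvik Territory, March 10, 2028, falls between 17 October 2027 and 27 March 2028, so daylight saving is in effect and Umvik Territory is at UTC+08:00.
17:00 UTC + 8h = 01:00 Umvik Territory (rolling into the next day, 10 March 2028).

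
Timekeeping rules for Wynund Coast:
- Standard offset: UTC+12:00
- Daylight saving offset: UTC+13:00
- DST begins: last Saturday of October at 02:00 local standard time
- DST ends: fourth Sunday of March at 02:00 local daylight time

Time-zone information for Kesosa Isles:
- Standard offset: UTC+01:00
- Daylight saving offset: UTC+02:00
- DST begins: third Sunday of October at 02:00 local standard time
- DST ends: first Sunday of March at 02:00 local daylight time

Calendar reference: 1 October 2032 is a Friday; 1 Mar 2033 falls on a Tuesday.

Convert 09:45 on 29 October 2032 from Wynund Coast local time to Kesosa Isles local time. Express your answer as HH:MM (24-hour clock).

1 October 2032 is a Friday, so Saturdays fall on 2, 9, 16, 23, 30; the last is October 30.
1 March 2033 is a Tuesday, so the first Sunday is March 6 and the fourth is March 27.
29 October 2032 is outside the daylight-saving period (30 October 2032 – 27 March 2033), so Wynund Coast is on standard time, UTC+12:00.
09:45 Wynund Coast − 12h = 21:45 UTC (rolling into the previous day, 28 October 2032).
1 October 2032 is a Friday, so the first Sunday is October 3 and the third is October 17.
1 March 2033 is a Tuesday, so the first Sunday is March 6.
At the standard offset (UTC+01:00), 21:45 UTC + 1h = 22:45 Kesosa Isles standard time.
The standard-time date in Kesosa Isles, 28 October 2032, falls between 17 October 2032 and 6 March 2033, so daylight saving is in effect and Kesosa Isles is at UTC+02:00.
21:45 UTC + 2h = 23:45 Kesosa Isles.

23:45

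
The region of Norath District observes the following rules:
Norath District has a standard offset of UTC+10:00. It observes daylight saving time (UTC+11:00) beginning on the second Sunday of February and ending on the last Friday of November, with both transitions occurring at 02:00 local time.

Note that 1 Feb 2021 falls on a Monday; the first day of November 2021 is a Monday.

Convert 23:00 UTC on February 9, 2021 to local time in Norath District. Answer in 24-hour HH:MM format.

1 February 2021 is a Monday, so the first Sunday is February 7 and the second is February 14.
1 November 2021 is a Monday, so Fridays fall on 5, 12, 19, 26; the last is November 26.
At the standard offset (UTC+10:00), 23:00 UTC + 10h = 09:00 Norath District standard time (rolling into the next day, 10 February 2021).
Daylight saving runs 14 February – 26 November; the standard-time date in Norath District, February 10, 2021, is outside that window, so Norath District is on standard time at UTC+10:00.
23:00 UTC + 10h = 09:00 local (rolling into the next day, 10 February 2021).

09:00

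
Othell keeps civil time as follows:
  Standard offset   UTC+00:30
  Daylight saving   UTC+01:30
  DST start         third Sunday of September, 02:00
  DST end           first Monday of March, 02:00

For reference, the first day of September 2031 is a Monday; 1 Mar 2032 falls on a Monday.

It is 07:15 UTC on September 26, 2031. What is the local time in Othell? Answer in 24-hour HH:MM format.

08:45

1 September 2031 is a Monday, so the first Sunday is September 7 and the third is September 21.
1 March 2032 is a Monday, so the first Monday is March 1.
At the standard offset (UTC+00:30), 07:15 UTC + 0h30m = 07:45 Othell standard time.
The standard-time date in Othell, September 26, 2031, lies within the daylight-saving period (21 September 2031 – 1 March 2032), so Othell is on daylight time, UTC+01:30.
07:15 UTC + 1h30m = 08:45 local.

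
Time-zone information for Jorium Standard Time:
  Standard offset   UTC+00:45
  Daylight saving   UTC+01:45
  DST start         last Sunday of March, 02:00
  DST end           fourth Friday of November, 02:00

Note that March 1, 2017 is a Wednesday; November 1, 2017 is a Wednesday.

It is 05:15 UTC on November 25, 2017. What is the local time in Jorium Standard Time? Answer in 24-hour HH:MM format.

1 March 2017 is a Wednesday, so Sundays fall on 5, 12, 19, 26; the last is March 26.
1 November 2017 is a Wednesday, so the first Friday is November 3 and the fourth is November 24.
At the standard offset (UTC+00:45), 05:15 UTC + 0h45m = 06:00 Jorium Standard Time standard time.
The standard-time date in Jorium Standard Time, November 25, 2017, is outside the daylight-saving period (26 March – 24 November), so Jorium Standard Time is on standard time, UTC+00:45.
05:15 UTC + 0h45m = 06:00 local.

06:00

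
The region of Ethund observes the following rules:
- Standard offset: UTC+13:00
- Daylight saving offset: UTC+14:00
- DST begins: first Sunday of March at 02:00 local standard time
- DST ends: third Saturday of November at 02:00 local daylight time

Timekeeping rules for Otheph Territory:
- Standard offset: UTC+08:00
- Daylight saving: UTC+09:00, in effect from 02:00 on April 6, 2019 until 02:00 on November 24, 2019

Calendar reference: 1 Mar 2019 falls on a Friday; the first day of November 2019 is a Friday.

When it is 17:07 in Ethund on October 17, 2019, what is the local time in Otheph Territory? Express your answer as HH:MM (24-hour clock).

12:07

1 March 2019 is a Friday, so the first Sunday is March 3.
1 November 2019 is a Friday, so the first Saturday is November 2 and the third is November 16.
October 17, 2019 falls between 3 March and 16 November, so daylight saving is in effect and Ethund is at UTC+14:00.
17:07 Ethund − 14h = 03:07 UTC.
At the standard offset (UTC+08:00), 03:07 UTC + 8h = 11:07 Otheph Territory standard time.
The standard-time date in Otheph Territory, October 17, 2019, lies within the daylight-saving period (6 April – 24 November), so Otheph Territory is on daylight time, UTC+09:00.
03:07 UTC + 9h = 12:07 Otheph Territory.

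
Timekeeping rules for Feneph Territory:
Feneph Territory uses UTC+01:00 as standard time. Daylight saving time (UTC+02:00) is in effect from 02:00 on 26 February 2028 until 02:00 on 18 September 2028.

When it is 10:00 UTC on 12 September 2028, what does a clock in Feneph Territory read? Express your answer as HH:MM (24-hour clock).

12:00

At the standard offset (UTC+01:00), 10:00 UTC + 1h = 11:00 Feneph Territory standard time.
The standard-time date in Feneph Territory, 12 September 2028, falls between 26 February and 18 September, so daylight saving is in effect and Feneph Territory is at UTC+02:00.
10:00 UTC + 2h = 12:00 local.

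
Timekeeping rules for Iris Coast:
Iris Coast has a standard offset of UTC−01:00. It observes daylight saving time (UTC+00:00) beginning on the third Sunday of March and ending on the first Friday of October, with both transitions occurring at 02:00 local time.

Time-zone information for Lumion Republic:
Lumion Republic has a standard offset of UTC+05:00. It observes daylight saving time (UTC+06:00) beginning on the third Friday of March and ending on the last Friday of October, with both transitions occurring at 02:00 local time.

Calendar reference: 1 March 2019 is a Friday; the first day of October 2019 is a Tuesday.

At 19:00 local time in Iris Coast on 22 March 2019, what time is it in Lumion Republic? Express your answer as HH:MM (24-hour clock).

01:00

1 March 2019 is a Friday, so the first Sunday is March 3 and the third is March 17.
1 October 2019 is a Tuesday, so the first Friday is October 4.
Daylight saving runs 17 March – 4 October; 22 March 2019 is inside that window, so Iris Coast is at UTC+00:00.
19:00 Iris Coast − 0h = 19:00 UTC.
1 March 2019 is a Friday, so the first Friday is March 1 and the third is March 15.
1 October 2019 is a Tuesday, so Fridays fall on 4, 11, 18, 25; the last is October 25.
At the standard offset (UTC+05:00), 19:00 UTC + 5h = 00:00 Lumion Republic standard time (rolling into the next day, 23 March 2019).
The standard-time date in Lumion Republic, 23 March 2019, falls between 15 March and 25 October, so daylight saving is in effect and Lumion Republic is at UTC+06:00.
19:00 UTC + 6h = 01:00 Lumion Republic (rolling into the next day, 23 March 2019).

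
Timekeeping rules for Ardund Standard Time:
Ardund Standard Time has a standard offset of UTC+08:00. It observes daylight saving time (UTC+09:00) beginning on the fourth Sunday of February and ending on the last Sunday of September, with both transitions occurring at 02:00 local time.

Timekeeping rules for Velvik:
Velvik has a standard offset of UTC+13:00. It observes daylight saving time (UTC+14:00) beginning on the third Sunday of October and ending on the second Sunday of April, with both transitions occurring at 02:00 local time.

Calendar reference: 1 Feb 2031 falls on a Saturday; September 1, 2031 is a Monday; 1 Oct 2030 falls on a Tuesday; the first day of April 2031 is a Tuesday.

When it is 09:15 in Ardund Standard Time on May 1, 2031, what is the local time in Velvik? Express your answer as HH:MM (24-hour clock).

1 February 2031 is a Saturday, so the first Sunday is February 2 and the fourth is February 23.
1 September 2031 is a Monday, so Sundays fall on 7, 14, 21, 28; the last is September 28.
Daylight saving runs 23 February – 28 September; May 1, 2031 is inside that window, so Ardund Standard Time is at UTC+09:00.
09:15 Ardund Standard Time − 9h = 00:15 UTC.
1 October 2030 is a Tuesday, so the first Sunday is October 6 and the third is October 20.
1 April 2031 is a Tuesday, so the first Sunday is April 6 and the second is April 13.
At the standard offset (UTC+13:00), 00:15 UTC + 13h = 13:15 Velvik standard time.
The standard-time date in Velvik, May 1, 2031, does not fall between 20 October 2030 and 13 April 2031, so daylight saving is not in effect and Velvik is at UTC+13:00.
00:15 UTC + 13h = 13:15 Velvik.

13:15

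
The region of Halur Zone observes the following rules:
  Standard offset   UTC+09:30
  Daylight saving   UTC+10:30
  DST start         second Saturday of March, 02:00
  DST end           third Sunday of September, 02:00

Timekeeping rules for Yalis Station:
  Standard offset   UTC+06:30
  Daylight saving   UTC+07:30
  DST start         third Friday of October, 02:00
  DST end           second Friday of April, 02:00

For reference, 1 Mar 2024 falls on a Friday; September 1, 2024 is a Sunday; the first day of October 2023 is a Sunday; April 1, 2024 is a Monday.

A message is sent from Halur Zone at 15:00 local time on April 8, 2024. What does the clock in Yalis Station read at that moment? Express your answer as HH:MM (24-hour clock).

12:00

1 March 2024 is a Friday, so the first Saturday is March 2 and the second is March 9.
1 September 2024 is a Sunday, so the first Sunday is September 1 and the third is September 15.
April 8, 2024 lies within the daylight-saving period (9 March – 15 September), so Halur Zone is on daylight time, UTC+10:30.
15:00 Halur Zone − 10h30m = 04:30 UTC.
1 October 2023 is a Sunday, so the first Friday is October 6 and the third is October 20.
1 April 2024 is a Monday, so the first Friday is April 5 and the second is April 12.
At the standard offset (UTC+06:30), 04:30 UTC + 6h30m = 11:00 Yalis Station standard time.
Daylight saving runs 20 October 2023 – 12 April 2024; the standard-time date in Yalis Station, April 8, 2024, is inside that window, so Yalis Station is at UTC+07:30.
04:30 UTC + 7h30m = 12:00 Yalis Station.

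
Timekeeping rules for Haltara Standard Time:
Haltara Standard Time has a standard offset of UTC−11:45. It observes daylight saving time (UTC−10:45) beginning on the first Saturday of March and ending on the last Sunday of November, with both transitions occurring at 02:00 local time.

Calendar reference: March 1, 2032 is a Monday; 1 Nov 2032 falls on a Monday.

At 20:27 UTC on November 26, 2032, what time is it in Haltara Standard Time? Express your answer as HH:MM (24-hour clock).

09:42

1 March 2032 is a Monday, so the first Saturday is March 6.
1 November 2032 is a Monday, so Sundays fall on 7, 14, 21, 28; the last is November 28.
At the standard offset (UTC−11:45), 20:27 UTC − 11h45m = 08:42 Haltara Standard Time standard time.
The standard-time date in Haltara Standard Time, November 26, 2032, falls between 6 March and 28 November, so daylight saving is in effect and Haltara Standard Time is at UTC−10:45.
20:27 UTC − 10h45m = 09:42 local.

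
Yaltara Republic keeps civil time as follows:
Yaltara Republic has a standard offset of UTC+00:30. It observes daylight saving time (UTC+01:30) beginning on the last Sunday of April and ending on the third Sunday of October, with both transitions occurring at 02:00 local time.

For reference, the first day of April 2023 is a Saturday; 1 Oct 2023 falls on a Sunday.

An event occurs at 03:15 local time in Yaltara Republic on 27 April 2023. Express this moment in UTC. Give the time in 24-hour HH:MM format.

02:45

1 April 2023 is a Saturday, so Sundays fall on 2, 9, 16, 23, 30; the last is April 30.
1 October 2023 is a Sunday, so the first Sunday is October 1 and the third is October 15.
27 April 2023 does not fall between 30 April and 15 October, so daylight saving is not in effect and Yaltara Republic is at UTC+00:30.
03:15 local − 0h30m = 02:45 UTC.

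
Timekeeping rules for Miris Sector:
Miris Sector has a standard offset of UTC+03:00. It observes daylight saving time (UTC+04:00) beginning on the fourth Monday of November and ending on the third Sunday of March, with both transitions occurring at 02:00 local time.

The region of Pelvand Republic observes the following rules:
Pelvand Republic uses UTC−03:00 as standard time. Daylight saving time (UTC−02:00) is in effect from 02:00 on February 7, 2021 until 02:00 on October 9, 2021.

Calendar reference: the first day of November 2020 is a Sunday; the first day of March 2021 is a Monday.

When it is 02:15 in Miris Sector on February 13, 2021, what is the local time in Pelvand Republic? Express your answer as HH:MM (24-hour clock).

1 November 2020 is a Sunday, so the first Monday is November 2 and the fourth is November 23.
1 March 2021 is a Monday, so the first Sunday is March 7 and the third is March 21.
Daylight saving runs 23 November 2020 – 21 March 2021; February 13, 2021 is inside that window, so Miris Sector is at UTC+04:00.
02:15 Miris Sector − 4h = 22:15 UTC (rolling into the previous day, 12 February 2021).
At the standard offset (UTC−03:00), 22:15 UTC − 3h = 19:15 Pelvand Republic standard time.
The standard-time date in Pelvand Republic, February 12, 2021, lies within the daylight-saving period (7 February – 9 October), so Pelvand Republic is on daylight time, UTC−02:00.
22:15 UTC − 2h = 20:15 Pelvand Republic.

20:15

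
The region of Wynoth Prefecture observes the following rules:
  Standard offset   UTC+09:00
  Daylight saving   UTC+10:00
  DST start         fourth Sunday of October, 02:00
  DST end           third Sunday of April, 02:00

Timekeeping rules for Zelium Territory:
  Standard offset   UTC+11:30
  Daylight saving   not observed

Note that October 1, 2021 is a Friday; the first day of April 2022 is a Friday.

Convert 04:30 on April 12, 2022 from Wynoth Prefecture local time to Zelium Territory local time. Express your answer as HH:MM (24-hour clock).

06:00

1 October 2021 is a Friday, so the first Sunday is October 3 and the fourth is October 24.
1 April 2022 is a Friday, so the first Sunday is April 3 and the third is April 17.
Daylight saving runs 24 October 2021 – 17 April 2022; April 12, 2022 is inside that window, so Wynoth Prefecture is at UTC+10:00.
04:30 Wynoth Prefecture − 10h = 18:30 UTC (rolling into the previous day, 11 April 2022).
Zelium Territory has no daylight saving, so its offset is UTC+11:30 year-round.
18:30 UTC + 11h30m = 06:00 Zelium Territory (rolling into the next day, 12 April 2022).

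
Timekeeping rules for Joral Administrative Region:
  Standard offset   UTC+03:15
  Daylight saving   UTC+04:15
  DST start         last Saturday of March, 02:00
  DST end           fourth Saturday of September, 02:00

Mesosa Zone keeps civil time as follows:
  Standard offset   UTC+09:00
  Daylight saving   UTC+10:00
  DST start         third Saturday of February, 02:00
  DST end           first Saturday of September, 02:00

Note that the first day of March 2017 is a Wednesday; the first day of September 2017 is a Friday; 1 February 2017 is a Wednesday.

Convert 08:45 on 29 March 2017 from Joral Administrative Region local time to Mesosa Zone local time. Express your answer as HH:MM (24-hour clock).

1 March 2017 is a Wednesday, so Saturdays fall on 4, 11, 18, 25; the last is March 25.
1 September 2017 is a Friday, so the first Saturday is September 2 and the fourth is September 23.
29 March 2017 falls between 25 March and 23 September, so daylight saving is in effect and Joral Administrative Region is at UTC+04:15.
08:45 Joral Administrative Region − 4h15m = 04:30 UTC.
1 February 2017 is a Wednesday, so the first Saturday is February 4 and the third is February 18.
1 September 2017 is a Friday, so the first Saturday is September 2.
At the standard offset (UTC+09:00), 04:30 UTC + 9h = 13:30 Mesosa Zone standard time.
Daylight saving runs 18 February – 2 September; the standard-time date in Mesosa Zone, 29 March 2017, is inside that window, so Mesosa Zone is at UTC+10:00.
04:30 UTC + 10h = 14:30 Mesosa Zone.

14:30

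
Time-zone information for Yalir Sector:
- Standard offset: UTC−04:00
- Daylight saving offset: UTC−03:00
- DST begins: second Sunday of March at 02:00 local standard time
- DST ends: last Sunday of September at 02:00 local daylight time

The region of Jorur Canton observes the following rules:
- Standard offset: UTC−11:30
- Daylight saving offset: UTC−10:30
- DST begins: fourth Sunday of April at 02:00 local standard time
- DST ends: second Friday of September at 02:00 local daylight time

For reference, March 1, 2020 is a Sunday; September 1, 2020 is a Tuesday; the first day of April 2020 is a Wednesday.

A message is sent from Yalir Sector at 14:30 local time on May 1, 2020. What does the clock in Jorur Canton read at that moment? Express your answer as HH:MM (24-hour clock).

1 March 2020 is a Sunday, so the first Sunday is March 1 and the second is March 8.
1 September 2020 is a Tuesday, so Sundays fall on 6, 13, 20, 27; the last is September 27.
May 1, 2020 lies within the daylight-saving period (8 March – 27 September), so Yalir Sector is on daylight time, UTC−03:00.
14:30 Yalir Sector + 3h = 17:30 UTC.
1 April 2020 is a Wednesday, so the first Sunday is April 5 and the fourth is April 26.
1 September 2020 is a Tuesday, so the first Friday is September 4 and the second is September 11.
At the standard offset (UTC−11:30), 17:30 UTC − 11h30m = 06:00 Jorur Canton standard time.
The standard-time date in Jorur Canton, May 1, 2020, falls between 26 April and 11 September, so daylight saving is in effect and Jorur Canton is at UTC−10:30.
17:30 UTC − 10h30m = 07:00 Jorur Canton.

07:00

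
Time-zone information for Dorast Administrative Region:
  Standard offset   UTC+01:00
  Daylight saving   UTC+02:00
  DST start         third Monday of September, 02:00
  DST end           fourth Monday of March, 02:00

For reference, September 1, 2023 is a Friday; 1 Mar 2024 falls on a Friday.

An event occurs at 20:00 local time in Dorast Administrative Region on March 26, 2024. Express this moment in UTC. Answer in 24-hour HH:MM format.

19:00

1 September 2023 is a Friday, so the first Monday is September 4 and the third is September 18.
1 March 2024 is a Friday, so the first Monday is March 4 and the fourth is March 25.
March 26, 2024 is outside the daylight-saving period (18 September 2023 – 25 March 2024), so Dorast Administrative Region is on standard time, UTC+01:00.
20:00 local − 1h = 19:00 UTC.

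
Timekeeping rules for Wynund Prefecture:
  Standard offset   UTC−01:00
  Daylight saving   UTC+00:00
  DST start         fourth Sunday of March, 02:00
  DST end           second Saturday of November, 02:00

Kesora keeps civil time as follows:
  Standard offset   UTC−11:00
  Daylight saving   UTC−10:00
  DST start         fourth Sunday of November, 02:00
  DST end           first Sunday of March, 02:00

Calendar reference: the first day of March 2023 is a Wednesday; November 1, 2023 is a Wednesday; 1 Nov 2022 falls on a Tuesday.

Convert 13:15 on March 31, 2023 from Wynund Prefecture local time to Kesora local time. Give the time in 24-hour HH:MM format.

02:15

1 March 2023 is a Wednesday, so the first Sunday is March 5 and the fourth is March 26.
1 November 2023 is a Wednesday, so the first Saturday is November 4 and the second is November 11.
March 31, 2023 falls between 26 March and 11 November, so daylight saving is in effect and Wynund Prefecture is at UTC+00:00.
13:15 Wynund Prefecture − 0h = 13:15 UTC.
1 November 2022 is a Tuesday, so the first Sunday is November 6 and the fourth is November 27.
1 March 2023 is a Wednesday, so the first Sunday is March 5.
At the standard offset (UTC−11:00), 13:15 UTC − 11h = 02:15 Kesora standard time.
Daylight saving runs 27 November 2022 – 5 March 2023; the standard-time date in Kesora, March 31, 2023, is outside that window, so Kesora is on standard time at UTC−11:00.
13:15 UTC − 11h = 02:15 Kesora.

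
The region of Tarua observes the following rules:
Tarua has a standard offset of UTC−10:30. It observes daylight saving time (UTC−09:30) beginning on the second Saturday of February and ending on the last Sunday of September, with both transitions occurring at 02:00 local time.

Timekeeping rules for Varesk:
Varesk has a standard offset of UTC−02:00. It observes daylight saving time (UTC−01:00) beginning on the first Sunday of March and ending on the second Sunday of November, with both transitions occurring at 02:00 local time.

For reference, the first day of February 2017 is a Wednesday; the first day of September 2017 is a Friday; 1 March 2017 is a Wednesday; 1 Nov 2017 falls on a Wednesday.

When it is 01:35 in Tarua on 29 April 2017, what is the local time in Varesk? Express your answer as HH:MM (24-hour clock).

1 February 2017 is a Wednesday, so the first Saturday is February 4 and the second is February 11.
1 September 2017 is a Friday, so Sundays fall on 3, 10, 17, 24; the last is September 24.
29 April 2017 lies within the daylight-saving period (11 February – 24 September), so Tarua is on daylight time, UTC−09:30.
01:35 Tarua + 9h30m = 11:05 UTC.
1 March 2017 is a Wednesday, so the first Sunday is March 5.
1 November 2017 is a Wednesday, so the first Sunday is November 5 and the second is November 12.
At the standard offset (UTC−02:00), 11:05 UTC − 2h = 09:05 Varesk standard time.
The standard-time date in Varesk, 29 April 2017, falls between 5 March and 12 November, so daylight saving is in effect and Varesk is at UTC−01:00.
11:05 UTC − 1h = 10:05 Varesk.

10:05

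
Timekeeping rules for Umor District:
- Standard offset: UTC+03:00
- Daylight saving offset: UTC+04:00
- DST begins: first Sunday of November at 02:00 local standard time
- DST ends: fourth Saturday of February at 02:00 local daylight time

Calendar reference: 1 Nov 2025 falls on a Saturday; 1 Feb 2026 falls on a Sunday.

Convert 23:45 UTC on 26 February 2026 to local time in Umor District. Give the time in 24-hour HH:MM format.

03:45

1 November 2025 is a Saturday, so the first Sunday is November 2.
1 February 2026 is a Sunday, so the first Saturday is February 7 and the fourth is February 28.
At the standard offset (UTC+03:00), 23:45 UTC + 3h = 02:45 Umor District standard time (rolling into the next day, 27 February 2026).
The standard-time date in Umor District, 27 February 2026, lies within the daylight-saving period (2 November 2025 – 28 February 2026), so Umor District is on daylight time, UTC+04:00.
23:45 UTC + 4h = 03:45 local (rolling into the next day, 27 February 2026).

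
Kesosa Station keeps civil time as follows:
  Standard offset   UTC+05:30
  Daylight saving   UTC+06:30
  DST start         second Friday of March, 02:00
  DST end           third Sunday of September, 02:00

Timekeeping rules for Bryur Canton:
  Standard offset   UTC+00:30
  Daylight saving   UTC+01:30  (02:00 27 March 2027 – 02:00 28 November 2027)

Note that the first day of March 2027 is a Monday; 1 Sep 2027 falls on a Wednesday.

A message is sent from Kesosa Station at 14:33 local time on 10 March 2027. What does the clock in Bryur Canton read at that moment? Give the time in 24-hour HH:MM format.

1 March 2027 is a Monday, so the first Friday is March 5 and the second is March 12.
1 September 2027 is a Wednesday, so the first Sunday is September 5 and the third is September 19.
10 March 2027 does not fall between 12 March and 19 September, so daylight saving is not in effect and Kesosa Station is at UTC+05:30.
14:33 Kesosa Station − 5h30m = 09:03 UTC.
At the standard offset (UTC+00:30), 09:03 UTC + 0h30m = 09:33 Bryur Canton standard time.
The standard-time date in Bryur Canton, 10 March 2027, is outside the daylight-saving period (27 March – 28 November), so Bryur Canton is on standard time, UTC+00:30.
09:03 UTC + 0h30m = 09:33 Bryur Canton.

09:33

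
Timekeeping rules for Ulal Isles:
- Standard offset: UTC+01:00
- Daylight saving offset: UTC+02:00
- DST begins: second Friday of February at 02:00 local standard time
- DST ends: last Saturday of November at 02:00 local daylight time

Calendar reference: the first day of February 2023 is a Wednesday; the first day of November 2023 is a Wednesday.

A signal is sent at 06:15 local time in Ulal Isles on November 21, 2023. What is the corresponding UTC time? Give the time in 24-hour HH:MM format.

04:15

1 February 2023 is a Wednesday, so the first Friday is February 3 and the second is February 10.
1 November 2023 is a Wednesday, so Saturdays fall on 4, 11, 18, 25; the last is November 25.
November 21, 2023 lies within the daylight-saving period (10 February – 25 November), so Ulal Isles is on daylight time, UTC+02:00.
06:15 local − 2h = 04:15 UTC.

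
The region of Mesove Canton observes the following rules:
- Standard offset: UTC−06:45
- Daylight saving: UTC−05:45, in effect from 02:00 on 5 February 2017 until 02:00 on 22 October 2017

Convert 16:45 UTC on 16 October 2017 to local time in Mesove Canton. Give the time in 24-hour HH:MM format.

At the standard offset (UTC−06:45), 16:45 UTC − 6h45m = 10:00 Mesove Canton standard time.
The standard-time date in Mesove Canton, 16 October 2017, falls between 5 February and 22 October, so daylight saving is in effect and Mesove Canton is at UTC−05:45.
16:45 UTC − 5h45m = 11:00 local.

11:00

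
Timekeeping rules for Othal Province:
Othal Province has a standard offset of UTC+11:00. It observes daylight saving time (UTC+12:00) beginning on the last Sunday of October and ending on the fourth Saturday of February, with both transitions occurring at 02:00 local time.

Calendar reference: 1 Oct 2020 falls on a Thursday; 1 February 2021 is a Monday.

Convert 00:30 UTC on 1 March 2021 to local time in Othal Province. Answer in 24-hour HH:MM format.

1 October 2020 is a Thursday, so Sundays fall on 4, 11, 18, 25; the last is October 25.
1 February 2021 is a Monday, so the first Saturday is February 6 and the fourth is February 27.
At the standard offset (UTC+11:00), 00:30 UTC + 11h = 11:30 Othal Province standard time.
The standard-time date in Othal Province, 1 March 2021, does not fall between 25 October 2020 and 27 February 2021, so daylight saving is not in effect and Othal Province is at UTC+11:00.
00:30 UTC + 11h = 11:30 local.

11:30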